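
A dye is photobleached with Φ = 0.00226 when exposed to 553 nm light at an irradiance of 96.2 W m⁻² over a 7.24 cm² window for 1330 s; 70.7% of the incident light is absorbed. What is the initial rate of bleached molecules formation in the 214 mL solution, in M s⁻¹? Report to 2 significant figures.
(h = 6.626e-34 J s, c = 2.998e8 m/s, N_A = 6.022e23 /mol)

Photon energy at 553 nm: hc/λ = (6.626e-34)(2.998e8)/(553e-9) = 3.592e-19 J.
Energy delivered: (96.2 W m⁻²)(7.24e-4 m²)(1330 s) = 92.63 J.
Photons incident: 92.63 / 3.592e-19 = 2.579e20, i.e. 2.579e20/6.022e23 = 4.283e-4 mol.
Photons absorbed: 0.707 × 4.283e-4 = 3.028e-4 mol.
Product formed: 0.00226 × 3.028e-4 = 6.843e-7 mol.
Rate: 6.843e-7 mol / (1330 s × 0.214 L) = 2.4e-9 M s⁻¹.

2.4e-9 M s⁻¹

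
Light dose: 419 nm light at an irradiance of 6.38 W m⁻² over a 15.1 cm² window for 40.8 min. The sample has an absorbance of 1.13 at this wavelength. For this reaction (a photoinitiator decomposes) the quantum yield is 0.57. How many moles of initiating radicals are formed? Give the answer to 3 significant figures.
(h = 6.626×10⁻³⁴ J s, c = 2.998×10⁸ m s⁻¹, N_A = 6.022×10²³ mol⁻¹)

Photon energy at 419 nm: hc/λ = (6.626×10⁻³⁴)(2.998×10⁸)/(419×10⁻⁹) = 4.741×10⁻¹⁹ J.
Energy delivered: (6.38 W m⁻²)(15.1×10⁻⁴ m²)(2448 s) = 23.58 J.
Photons incident: 23.58 / 4.741×10⁻¹⁹ = 4.974×10¹⁹, i.e. 4.974×10¹⁹/6.022×10²³ = 8.260×10⁻⁵ mol.
Fraction absorbed: 1 − 10^(−1.13) = 0.9259.
Photons absorbed: 0.9259 × 8.260×10⁻⁵ = 7.648×10⁻⁵ mol.
Product: Φ × n_abs = 0.57 × 7.648×10⁻⁵ = 4.359×10⁻⁵ mol.

4.36×10⁻⁵ mol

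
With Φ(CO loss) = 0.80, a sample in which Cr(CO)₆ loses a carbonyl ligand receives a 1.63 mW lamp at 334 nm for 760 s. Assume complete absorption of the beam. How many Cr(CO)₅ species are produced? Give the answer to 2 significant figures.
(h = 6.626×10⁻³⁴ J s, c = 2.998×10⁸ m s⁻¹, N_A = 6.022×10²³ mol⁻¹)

Photon energy at 334 nm: hc/λ = (6.626×10⁻³⁴)(2.998×10⁸)/(334×10⁻⁹) = 5.948×10⁻¹⁹ J.
Energy delivered: (1.63 mW)(760 s) = 1.239 J.
Photons incident: 1.239 / 5.948×10⁻¹⁹ = 2.083×10¹⁸, i.e. 2.083×10¹⁸/6.022×10²³ = 3.459×10⁻⁶ mol.
Product: Φ × n_abs = 0.80 × 3.459×10⁻⁶ = 2.767×10⁻⁶ mol.
As a count: 2.767×10⁻⁶ × 6.022×10²³ = 1.7×10¹⁸.

1.7×10¹⁸ species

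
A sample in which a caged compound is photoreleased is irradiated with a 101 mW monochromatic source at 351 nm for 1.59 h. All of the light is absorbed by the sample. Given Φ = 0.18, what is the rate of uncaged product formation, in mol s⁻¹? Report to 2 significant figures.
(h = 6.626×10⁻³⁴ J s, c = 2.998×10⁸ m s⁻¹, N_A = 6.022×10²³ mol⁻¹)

Photon energy at 351 nm: hc/λ = (6.626×10⁻³⁴)(2.998×10⁸)/(351×10⁻⁹) = 5.659×10⁻¹⁹ J.
Energy delivered: (101 mW)(5724 s) = 578.1 J.
Photons incident: 578.1 / 5.659×10⁻¹⁹ = 1.022×10²¹, i.e. 1.022×10²¹/6.022×10²³ = 0.001697 mol.
Product formed: 0.18 × 0.001697 = 3.055×10⁻⁴ mol.
Rate: 3.055×10⁻⁴ / 5724 s = 5.3×10⁻⁸ mol s⁻¹.

5.3×10⁻⁸ mol s⁻¹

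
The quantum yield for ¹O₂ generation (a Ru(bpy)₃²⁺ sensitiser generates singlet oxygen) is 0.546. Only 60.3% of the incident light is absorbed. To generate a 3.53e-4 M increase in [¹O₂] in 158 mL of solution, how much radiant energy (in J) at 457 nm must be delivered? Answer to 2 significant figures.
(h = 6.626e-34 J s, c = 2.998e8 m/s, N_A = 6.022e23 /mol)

Product: (3.53e-4 M)(0.158 L) = 5.577e-5 mol.
Photons that must be absorbed: 5.577e-5 / 0.546 = 1.021e-4 mol.
Incident photons needed: 1.021e-4 / 0.603 = 1.693e-4 mol.
Photon energy: hc/λ = 4.347e-19 J; per mole, 2.618e5 J mol⁻¹.
Energy required: 1.693e-4 × 2.618e5 = 44 J.

44 J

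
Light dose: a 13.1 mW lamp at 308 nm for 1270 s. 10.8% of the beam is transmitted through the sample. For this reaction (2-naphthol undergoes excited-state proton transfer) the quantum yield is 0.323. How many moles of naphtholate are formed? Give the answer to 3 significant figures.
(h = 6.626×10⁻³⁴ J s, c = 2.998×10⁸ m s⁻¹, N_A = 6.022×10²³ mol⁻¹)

Photon energy at 308 nm: hc/λ = (6.626×10⁻³⁴)(2.998×10⁸)/(308×10⁻⁹) = 6.450×10⁻¹⁹ J.
Energy delivered: (13.1 mW)(1270 s) = 16.64 J.
Photons incident: 16.64 / 6.450×10⁻¹⁹ = 2.580×10¹⁹, i.e. 2.580×10¹⁹/6.022×10²³ = 4.284×10⁻⁵ mol.
Fraction absorbed: 1 − 10.8/100 = 0.8920.
Photons absorbed: 0.8920 × 4.284×10⁻⁵ = 3.821×10⁻⁵ mol.
Product: Φ × n_abs = 0.323 × 3.821×10⁻⁵ = 1.234×10⁻⁵ mol.

1.23×10⁻⁵ mol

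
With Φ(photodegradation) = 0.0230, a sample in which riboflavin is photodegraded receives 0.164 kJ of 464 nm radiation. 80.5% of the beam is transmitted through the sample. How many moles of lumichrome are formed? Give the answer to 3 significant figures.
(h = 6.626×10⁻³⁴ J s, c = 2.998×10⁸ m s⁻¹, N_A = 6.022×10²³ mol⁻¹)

Photon energy at 464 nm: hc/λ = (6.626×10⁻³⁴)(2.998×10⁸)/(464×10⁻⁹) = 4.281×10⁻¹⁹ J.
Incident energy: 0.164 kJ = 164 J.
Photons incident: 164 / 4.281×10⁻¹⁹ = 3.831×10²⁰, i.e. 3.831×10²⁰/6.022×10²³ = 6.362×10⁻⁴ mol.
Fraction absorbed: 1 − 80.5/100 = 0.1950.
Photons absorbed: 0.1950 × 6.362×10⁻⁴ = 1.241×10⁻⁴ mol.
Product: Φ × n_abs = 0.0230 × 1.241×10⁻⁴ = 2.854×10⁻⁶ mol.

2.85×10⁻⁶ mol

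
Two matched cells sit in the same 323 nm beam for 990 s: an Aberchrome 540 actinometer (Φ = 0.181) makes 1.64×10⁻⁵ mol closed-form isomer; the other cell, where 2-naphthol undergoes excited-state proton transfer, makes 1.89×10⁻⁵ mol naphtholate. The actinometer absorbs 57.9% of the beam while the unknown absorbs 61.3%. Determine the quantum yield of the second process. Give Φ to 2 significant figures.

Φ = 0.20

Photons absorbed by the actinometer: 1.64×10⁻⁵ / 0.181 = 9.061×10⁻⁵ mol.
Incident flux: 9.061×10⁻⁵ / 0.579 = 1.565×10⁻⁴ einstein.
Absorbed by unknown: 0.613 × 1.565×10⁻⁴ = 9.593×10⁻⁵ mol.
Φ(unknown) = 1.89×10⁻⁵ / 9.593×10⁻⁵ = 0.20.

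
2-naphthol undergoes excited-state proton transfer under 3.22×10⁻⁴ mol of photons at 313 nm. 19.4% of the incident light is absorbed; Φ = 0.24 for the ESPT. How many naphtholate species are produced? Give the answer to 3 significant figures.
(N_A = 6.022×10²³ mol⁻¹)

9.03×10¹⁸ species

Photons absorbed: 0.194 × 3.22×10⁻⁴ = 6.247×10⁻⁵ mol.
Product: Φ × n_abs = 0.24 × 6.247×10⁻⁵ = 1.499×10⁻⁵ mol.
As a count: 1.499×10⁻⁵ × 6.022×10²³ = 9.03×10¹⁸.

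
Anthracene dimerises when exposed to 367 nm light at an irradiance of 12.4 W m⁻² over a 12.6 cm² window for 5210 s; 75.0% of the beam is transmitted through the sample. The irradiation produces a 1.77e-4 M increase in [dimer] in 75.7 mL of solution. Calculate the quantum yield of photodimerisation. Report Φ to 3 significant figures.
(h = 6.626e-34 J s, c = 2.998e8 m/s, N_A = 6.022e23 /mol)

Product: (1.77e-4 M)(0.0757 L) = 1.340e-5 mol.
Photon energy at 367 nm: hc/λ = (6.626e-34)(2.998e8)/(367e-9) = 5.413e-19 J.
Energy delivered: (12.4 W m⁻²)(12.6e-4 m²)(5210 s) = 81.40 J.
Photons incident: 81.40 / 5.413e-19 = 1.504e20, i.e. 1.504e20/6.022e23 = 2.498e-4 mol.
Fraction absorbed: 1 − 75.0/100 = 0.2500.
Photons absorbed: 0.2500 × 2.498e-4 = 6.245e-5 mol.
Φ = 1.340e-5 mol / 6.245e-5 mol photons = 0.215.

Φ = 0.215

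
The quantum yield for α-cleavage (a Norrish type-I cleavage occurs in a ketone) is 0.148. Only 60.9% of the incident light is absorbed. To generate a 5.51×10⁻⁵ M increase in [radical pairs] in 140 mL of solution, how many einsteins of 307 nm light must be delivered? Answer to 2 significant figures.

8.6×10⁻⁵ einstein

Product: (5.51×10⁻⁵ M)(0.14 L) = 7.714×10⁻⁶ mol.
Photons that must be absorbed: 7.714×10⁻⁶ / 0.148 = 5.212×10⁻⁵ mol.
Incident photons needed: 5.212×10⁻⁵ / 0.609 = 8.558×10⁻⁵ mol.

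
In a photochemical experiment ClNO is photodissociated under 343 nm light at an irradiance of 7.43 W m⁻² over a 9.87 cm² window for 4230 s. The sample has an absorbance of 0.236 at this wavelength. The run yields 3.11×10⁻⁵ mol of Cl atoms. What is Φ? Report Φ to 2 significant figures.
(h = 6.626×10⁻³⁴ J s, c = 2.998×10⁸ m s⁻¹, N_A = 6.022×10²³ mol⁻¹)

Φ = 0.83

Photon energy at 343 nm: hc/λ = (6.626×10⁻³⁴)(2.998×10⁸)/(343×10⁻⁹) = 5.791×10⁻¹⁹ J.
Energy delivered: (7.43 W m⁻²)(9.87×10⁻⁴ m²)(4230 s) = 31.02 J.
Photons incident: 31.02 / 5.791×10⁻¹⁹ = 5.357×10¹⁹, i.e. 5.357×10¹⁹/6.022×10²³ = 8.896×10⁻⁵ mol.
Fraction absorbed: 1 − 10^(−0.236) = 0.4192.
Photons absorbed: 0.4192 × 8.896×10⁻⁵ = 3.729×10⁻⁵ mol.
Φ = 3.11×10⁻⁵ mol / 3.729×10⁻⁵ mol photons = 0.83.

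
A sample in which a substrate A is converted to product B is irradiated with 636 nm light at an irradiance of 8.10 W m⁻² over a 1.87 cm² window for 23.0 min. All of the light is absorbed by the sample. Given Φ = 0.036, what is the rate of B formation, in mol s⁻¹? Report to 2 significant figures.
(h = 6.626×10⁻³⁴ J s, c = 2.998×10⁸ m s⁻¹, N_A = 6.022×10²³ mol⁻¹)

Photon energy at 636 nm: hc/λ = (6.626×10⁻³⁴)(2.998×10⁸)/(636×10⁻⁹) = 3.123×10⁻¹⁹ J.
Energy delivered: (8.10 W m⁻²)(1.87×10⁻⁴ m²)(1380 s) = 2.090 J.
Photons incident: 2.090 / 3.123×10⁻¹⁹ = 6.692×10¹⁸, i.e. 6.692×10¹⁸/6.022×10²³ = 1.111×10⁻⁵ mol.
Product formed: 0.036 × 1.111×10⁻⁵ = 4.000×10⁻⁷ mol.
Rate: 4.000×10⁻⁷ / 1380 s = 2.9×10⁻¹⁰ mol s⁻¹.

2.9×10⁻¹⁰ mol s⁻¹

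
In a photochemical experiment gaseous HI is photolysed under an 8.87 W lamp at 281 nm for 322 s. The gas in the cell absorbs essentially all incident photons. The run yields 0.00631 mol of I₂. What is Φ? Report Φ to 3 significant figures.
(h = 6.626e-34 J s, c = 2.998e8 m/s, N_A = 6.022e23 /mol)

Photon energy at 281 nm: hc/λ = (6.626e-34)(2.998e8)/(281e-9) = 7.069e-19 J.
Energy delivered: (8.87 W)(322 s) = 2856 J.
Photons incident: 2856 / 7.069e-19 = 4.040e21, i.e. 4.040e21/6.022e23 = 0.006709 mol.
Φ = 0.00631 mol / 0.006709 mol photons = 0.941.

Φ = 0.941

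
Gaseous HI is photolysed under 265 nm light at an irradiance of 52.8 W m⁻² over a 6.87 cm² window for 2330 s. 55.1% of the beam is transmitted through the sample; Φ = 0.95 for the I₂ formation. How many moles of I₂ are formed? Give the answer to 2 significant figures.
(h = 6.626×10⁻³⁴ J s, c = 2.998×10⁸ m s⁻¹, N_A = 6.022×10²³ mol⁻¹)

8.0×10⁻⁵ mol

Photon energy at 265 nm: hc/λ = (6.626×10⁻³⁴)(2.998×10⁸)/(265×10⁻⁹) = 7.496×10⁻¹⁹ J.
Energy delivered: (52.8 W m⁻²)(6.87×10⁻⁴ m²)(2330 s) = 84.52 J.
Photons incident: 84.52 / 7.496×10⁻¹⁹ = 1.128×10²⁰, i.e. 1.128×10²⁰/6.022×10²³ = 1.873×10⁻⁴ mol.
Fraction absorbed: 1 − 55.1/100 = 0.4490.
Photons absorbed: 0.4490 × 1.873×10⁻⁴ = 8.410×10⁻⁵ mol.
Product: Φ × n_abs = 0.95 × 8.410×10⁻⁵ = 7.989×10⁻⁵ mol.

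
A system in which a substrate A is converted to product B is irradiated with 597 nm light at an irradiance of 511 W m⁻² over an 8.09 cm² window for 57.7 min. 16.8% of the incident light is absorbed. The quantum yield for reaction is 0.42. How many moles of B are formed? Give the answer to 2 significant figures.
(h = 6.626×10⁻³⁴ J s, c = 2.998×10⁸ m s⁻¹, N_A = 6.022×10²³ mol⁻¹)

5.0×10⁻⁴ mol

Photon energy at 597 nm: hc/λ = (6.626×10⁻³⁴)(2.998×10⁸)/(597×10⁻⁹) = 3.327×10⁻¹⁹ J.
Energy delivered: (511 W m⁻²)(8.09×10⁻⁴ m²)(3462 s) = 1431 J.
Photons incident: 1431 / 3.327×10⁻¹⁹ = 4.301×10²¹, i.e. 4.301×10²¹/6.022×10²³ = 0.007142 mol.
Photons absorbed: 0.168 × 0.007142 = 0.001200 mol.
Product: Φ × n_abs = 0.42 × 0.001200 = 5.040×10⁻⁴ mol.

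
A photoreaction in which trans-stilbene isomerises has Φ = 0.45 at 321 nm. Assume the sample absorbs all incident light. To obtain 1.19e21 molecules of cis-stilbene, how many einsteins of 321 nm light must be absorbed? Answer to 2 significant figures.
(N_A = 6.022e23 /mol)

Product: 1.19e21 / 6.022e23 = 0.001976 mol.
Photons that must be absorbed: 0.001976 / 0.45 = 0.004391 mol.

0.0044 einstein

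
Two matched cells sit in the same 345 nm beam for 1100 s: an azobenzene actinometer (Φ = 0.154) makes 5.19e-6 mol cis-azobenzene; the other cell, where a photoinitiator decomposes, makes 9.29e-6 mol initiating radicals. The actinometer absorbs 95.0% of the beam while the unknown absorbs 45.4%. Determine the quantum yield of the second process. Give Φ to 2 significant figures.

Photons absorbed by the actinometer: 5.19e-6 / 0.154 = 3.370e-5 mol.
Incident flux: 3.370e-5 / 0.950 = 3.547e-5 einstein.
Absorbed by unknown: 0.454 × 3.547e-5 = 1.610e-5 mol.
Φ(unknown) = 9.29e-6 / 1.610e-5 = 0.58.

Φ = 0.58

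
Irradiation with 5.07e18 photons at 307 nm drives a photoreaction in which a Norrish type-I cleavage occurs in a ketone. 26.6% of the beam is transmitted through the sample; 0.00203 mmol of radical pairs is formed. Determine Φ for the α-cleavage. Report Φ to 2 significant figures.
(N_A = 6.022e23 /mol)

Φ = 0.33

Product: 0.00203 mmol = 2.03e-6 mol.
Moles of photons: 5.07e18 / 6.022e23 = 8.419e-6 mol.
Fraction absorbed: 1 − 26.6/100 = 0.7340.
Photons absorbed: 0.7340 × 8.419e-6 = 6.180e-6 mol.
Φ = 2.03e-6 mol / 6.180e-6 mol photons = 0.33.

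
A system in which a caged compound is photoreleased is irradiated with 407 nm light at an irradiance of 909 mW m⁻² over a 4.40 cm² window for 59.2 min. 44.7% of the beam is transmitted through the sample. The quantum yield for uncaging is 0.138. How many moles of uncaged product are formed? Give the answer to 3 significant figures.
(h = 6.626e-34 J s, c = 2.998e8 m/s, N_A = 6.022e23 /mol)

3.69e-7 mol

Photon energy at 407 nm: hc/λ = (6.626e-34)(2.998e8)/(407e-9) = 4.881e-19 J.
Energy delivered: (909 mW m⁻²)(4.40e-4 m²)(3552 s) = 1.421 J.
Photons incident: 1.421 / 4.881e-19 = 2.911e18, i.e. 2.911e18/6.022e23 = 4.834e-6 mol.
Fraction absorbed: 1 − 44.7/100 = 0.5530.
Photons absorbed: 0.5530 × 4.834e-6 = 2.673e-6 mol.
Product: Φ × n_abs = 0.138 × 2.673e-6 = 3.689e-7 mol.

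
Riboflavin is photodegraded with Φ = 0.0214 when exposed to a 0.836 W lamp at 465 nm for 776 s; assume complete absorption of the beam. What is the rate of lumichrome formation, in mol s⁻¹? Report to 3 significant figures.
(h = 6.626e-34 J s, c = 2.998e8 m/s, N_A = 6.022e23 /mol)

Photon energy at 465 nm: hc/λ = (6.626e-34)(2.998e8)/(465e-9) = 4.272e-19 J.
Energy delivered: (0.836 W)(776 s) = 648.7 J.
Photons incident: 648.7 / 4.272e-19 = 1.518e21, i.e. 1.518e21/6.022e23 = 0.002521 mol.
Product formed: 0.0214 × 0.002521 = 5.395e-5 mol.
Rate: 5.395e-5 / 776 s = 6.95e-8 mol s⁻¹.

6.95e-8 mol s⁻¹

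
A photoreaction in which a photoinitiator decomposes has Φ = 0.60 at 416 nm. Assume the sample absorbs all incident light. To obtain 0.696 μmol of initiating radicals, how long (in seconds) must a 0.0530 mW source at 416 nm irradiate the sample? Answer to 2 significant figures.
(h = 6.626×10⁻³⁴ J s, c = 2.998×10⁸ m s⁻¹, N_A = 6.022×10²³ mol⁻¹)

t ≈ 6300 s

Product: 0.696 μmol = 6.96×10⁻⁷ mol.
Photons that must be absorbed: 6.96×10⁻⁷ / 0.60 = 1.160×10⁻⁶ mol.
Photon energy: hc/λ = 4.775×10⁻¹⁹ J; per mole, 2.876×10⁵ J mol⁻¹.
Energy required: 1.160×10⁻⁶ × 2.876×10⁵ = 0.3336 J.
Time: 0.3336 J / 5.3e-05 W = 6300 s.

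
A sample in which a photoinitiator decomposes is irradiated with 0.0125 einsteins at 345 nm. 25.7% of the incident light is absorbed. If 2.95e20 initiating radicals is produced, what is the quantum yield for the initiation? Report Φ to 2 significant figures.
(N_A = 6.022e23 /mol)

Φ = 0.15

Product: 2.95e20 / 6.022e23 = 4.899e-4 mol.
Photons absorbed: 0.257 × 0.0125 = 0.003213 mol.
Φ = 4.899e-4 mol / 0.003213 mol photons = 0.15.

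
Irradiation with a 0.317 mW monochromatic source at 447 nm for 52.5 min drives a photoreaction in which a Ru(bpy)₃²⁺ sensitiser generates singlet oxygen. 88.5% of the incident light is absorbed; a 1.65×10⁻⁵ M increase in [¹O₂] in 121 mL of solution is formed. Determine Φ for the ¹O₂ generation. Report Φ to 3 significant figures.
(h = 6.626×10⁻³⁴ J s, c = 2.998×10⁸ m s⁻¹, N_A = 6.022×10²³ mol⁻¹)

Product: (1.65×10⁻⁵ M)(0.121 L) = 1.997×10⁻⁶ mol.
Photon energy at 447 nm: hc/λ = (6.626×10⁻³⁴)(2.998×10⁸)/(447×10⁻⁹) = 4.444×10⁻¹⁹ J.
Energy delivered: (0.317 mW)(3150 s) = 0.9986 J.
Photons incident: 0.9986 / 4.444×10⁻¹⁹ = 2.247×10¹⁸, i.e. 2.247×10¹⁸/6.022×10²³ = 3.731×10⁻⁶ mol.
Photons absorbed: 0.885 × 3.731×10⁻⁶ = 3.302×10⁻⁶ mol.
Φ = 1.997×10⁻⁶ mol / 3.302×10⁻⁶ mol photons = 0.605.

Φ = 0.605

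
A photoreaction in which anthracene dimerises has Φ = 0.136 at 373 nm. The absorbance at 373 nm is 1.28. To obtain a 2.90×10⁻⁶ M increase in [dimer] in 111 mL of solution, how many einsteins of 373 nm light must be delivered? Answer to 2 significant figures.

2.5×10⁻⁶ einstein

Product: (2.90×10⁻⁶ M)(0.111 L) = 3.219×10⁻⁷ mol.
Photons that must be absorbed: 3.219×10⁻⁷ / 0.136 = 2.367×10⁻⁶ mol.
Fraction absorbed: 1 − 10^(−1.28) = 0.9475.
Incident photons needed: 2.367×10⁻⁶ / 0.9475 = 2.498×10⁻⁶ mol.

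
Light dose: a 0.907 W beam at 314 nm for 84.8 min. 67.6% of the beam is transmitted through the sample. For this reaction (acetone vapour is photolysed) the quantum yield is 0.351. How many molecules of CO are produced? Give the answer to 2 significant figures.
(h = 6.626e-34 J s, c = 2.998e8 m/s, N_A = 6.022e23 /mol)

8.3e20 molecules

Photon energy at 314 nm: hc/λ = (6.626e-34)(2.998e8)/(314e-9) = 6.326e-19 J.
Energy delivered: (0.907 W)(5088 s) = 4615 J.
Photons incident: 4615 / 6.326e-19 = 7.295e21, i.e. 7.295e21/6.022e23 = 0.01211 mol.
Fraction absorbed: 1 − 67.6/100 = 0.3240.
Photons absorbed: 0.3240 × 0.01211 = 0.003924 mol.
Product: Φ × n_abs = 0.351 × 0.003924 = 0.001377 mol.
As a count: 0.001377 × 6.022e23 = 8.3e20.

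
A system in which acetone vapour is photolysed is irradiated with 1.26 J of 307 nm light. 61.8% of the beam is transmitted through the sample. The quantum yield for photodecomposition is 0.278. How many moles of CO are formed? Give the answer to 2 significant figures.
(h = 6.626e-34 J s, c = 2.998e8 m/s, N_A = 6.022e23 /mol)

Photon energy at 307 nm: hc/λ = (6.626e-34)(2.998e8)/(307e-9) = 6.471e-19 J.
Photons incident: 1.26 / 6.471e-19 = 1.947e18, i.e. 1.947e18/6.022e23 = 3.233e-6 mol.
Fraction absorbed: 1 − 61.8/100 = 0.3820.
Photons absorbed: 0.3820 × 3.233e-6 = 1.235e-6 mol.
Product: Φ × n_abs = 0.278 × 1.235e-6 = 3.433e-7 mol.

3.4e-7 mol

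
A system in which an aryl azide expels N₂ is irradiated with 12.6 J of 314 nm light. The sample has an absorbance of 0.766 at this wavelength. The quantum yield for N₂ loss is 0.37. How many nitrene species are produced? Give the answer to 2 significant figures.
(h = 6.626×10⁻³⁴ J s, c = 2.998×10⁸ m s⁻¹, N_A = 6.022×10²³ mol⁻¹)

Photon energy at 314 nm: hc/λ = (6.626×10⁻³⁴)(2.998×10⁸)/(314×10⁻⁹) = 6.326×10⁻¹⁹ J.
Photons incident: 12.6 / 6.326×10⁻¹⁹ = 1.992×10¹⁹, i.e. 1.992×10¹⁹/6.022×10²³ = 3.308×10⁻⁵ mol.
Fraction absorbed: 1 − 10^(−0.766) = 0.8286.
Photons absorbed: 0.8286 × 3.308×10⁻⁵ = 2.741×10⁻⁵ mol.
Product: Φ × n_abs = 0.37 × 2.741×10⁻⁵ = 1.014×10⁻⁵ mol.
As a count: 1.014×10⁻⁵ × 6.022×10²³ = 6.1×10¹⁸.

6.1×10¹⁸ species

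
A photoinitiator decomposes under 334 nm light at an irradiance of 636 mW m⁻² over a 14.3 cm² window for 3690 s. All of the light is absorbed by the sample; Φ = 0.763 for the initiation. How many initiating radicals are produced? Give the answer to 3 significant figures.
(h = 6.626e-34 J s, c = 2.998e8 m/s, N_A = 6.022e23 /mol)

4.31e18 initiating radicals

Photon energy at 334 nm: hc/λ = (6.626e-34)(2.998e8)/(334e-9) = 5.948e-19 J.
Energy delivered: (636 mW m⁻²)(14.3e-4 m²)(3690 s) = 3.356 J.
Photons incident: 3.356 / 5.948e-19 = 5.642e18, i.e. 5.642e18/6.022e23 = 9.369e-6 mol.
Product: Φ × n_abs = 0.763 × 9.369e-6 = 7.149e-6 mol.
As a count: 7.149e-6 × 6.022e23 = 4.31e18.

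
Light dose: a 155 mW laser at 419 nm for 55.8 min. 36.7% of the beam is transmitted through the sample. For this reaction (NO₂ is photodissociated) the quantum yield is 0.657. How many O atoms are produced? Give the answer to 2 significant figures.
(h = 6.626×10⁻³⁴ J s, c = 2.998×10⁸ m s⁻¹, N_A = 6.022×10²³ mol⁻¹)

4.6×10²⁰ atoms

Photon energy at 419 nm: hc/λ = (6.626×10⁻³⁴)(2.998×10⁸)/(419×10⁻⁹) = 4.741×10⁻¹⁹ J.
Energy delivered: (155 mW)(3348 s) = 518.9 J.
Photons incident: 518.9 / 4.741×10⁻¹⁹ = 1.094×10²¹, i.e. 1.094×10²¹/6.022×10²³ = 0.001817 mol.
Fraction absorbed: 1 − 36.7/100 = 0.6330.
Photons absorbed: 0.6330 × 0.001817 = 0.001150 mol.
Product: Φ × n_abs = 0.657 × 0.001150 = 7.556×10⁻⁴ mol.
As a count: 7.556×10⁻⁴ × 6.022×10²³ = 4.6×10²⁰.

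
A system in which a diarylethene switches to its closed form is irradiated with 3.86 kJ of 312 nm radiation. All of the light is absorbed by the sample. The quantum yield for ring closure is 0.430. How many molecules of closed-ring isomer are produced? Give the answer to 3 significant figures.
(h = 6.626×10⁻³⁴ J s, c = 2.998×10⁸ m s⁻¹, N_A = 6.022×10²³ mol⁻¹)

2.61×10²¹ molecules

Photon energy at 312 nm: hc/λ = (6.626×10⁻³⁴)(2.998×10⁸)/(312×10⁻⁹) = 6.367×10⁻¹⁹ J.
Incident energy: 3.86 kJ = 3860 J.
Photons incident: 3860 / 6.367×10⁻¹⁹ = 6.063×10²¹, i.e. 6.063×10²¹/6.022×10²³ = 0.01007 mol.
Product: Φ × n_abs = 0.430 × 0.01007 = 0.004330 mol.
As a count: 0.004330 × 6.022×10²³ = 2.61×10²¹.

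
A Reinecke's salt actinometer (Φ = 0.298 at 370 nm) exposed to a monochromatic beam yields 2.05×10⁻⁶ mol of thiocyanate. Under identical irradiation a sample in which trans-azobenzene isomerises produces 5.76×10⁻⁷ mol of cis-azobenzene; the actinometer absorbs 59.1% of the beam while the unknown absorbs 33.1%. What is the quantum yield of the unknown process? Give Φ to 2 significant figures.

Photons absorbed by the actinometer: 2.05×10⁻⁶ / 0.298 = 6.879×10⁻⁶ mol.
Incident flux: 6.879×10⁻⁶ / 0.591 = 1.164×10⁻⁵ einstein.
Absorbed by unknown: 0.331 × 1.164×10⁻⁵ = 3.853×10⁻⁶ mol.
Φ(unknown) = 5.76×10⁻⁷ / 3.853×10⁻⁶ = 0.15.

Φ = 0.15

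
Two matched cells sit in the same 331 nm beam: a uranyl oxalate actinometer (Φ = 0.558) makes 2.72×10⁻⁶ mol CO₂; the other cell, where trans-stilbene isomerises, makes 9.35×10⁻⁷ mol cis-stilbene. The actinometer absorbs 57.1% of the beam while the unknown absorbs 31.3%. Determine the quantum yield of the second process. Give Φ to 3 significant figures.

Φ = 0.350

Photons absorbed by the actinometer: 2.72×10⁻⁶ / 0.558 = 4.875×10⁻⁶ mol.
Incident flux: 4.875×10⁻⁶ / 0.571 = 8.538×10⁻⁶ einstein.
Absorbed by unknown: 0.313 × 8.538×10⁻⁶ = 2.672×10⁻⁶ mol.
Φ(unknown) = 9.35×10⁻⁷ / 2.672×10⁻⁶ = 0.350.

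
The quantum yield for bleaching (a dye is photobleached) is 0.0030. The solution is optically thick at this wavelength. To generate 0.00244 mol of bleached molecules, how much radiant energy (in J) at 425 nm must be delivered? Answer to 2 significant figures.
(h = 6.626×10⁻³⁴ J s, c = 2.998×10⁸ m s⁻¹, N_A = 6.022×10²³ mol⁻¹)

2.3×10⁵ J

Photons that must be absorbed: 0.00244 / 0.0030 = 0.8133 mol.
Photon energy: hc/λ = 4.674×10⁻¹⁹ J; per mole, 2.815×10⁵ J mol⁻¹.
Energy required: 0.8133 × 2.815×10⁵ = 2.3×10⁵ J.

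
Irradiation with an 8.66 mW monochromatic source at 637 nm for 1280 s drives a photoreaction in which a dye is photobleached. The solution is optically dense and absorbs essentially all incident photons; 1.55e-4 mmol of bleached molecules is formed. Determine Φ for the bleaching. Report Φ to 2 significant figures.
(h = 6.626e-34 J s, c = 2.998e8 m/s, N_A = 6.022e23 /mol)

Product: 1.55e-4 mmol = 1.55e-7 mol.
Photon energy at 637 nm: hc/λ = (6.626e-34)(2.998e8)/(637e-9) = 3.118e-19 J.
Energy delivered: (8.66 mW)(1280 s) = 11.08 J.
Photons incident: 11.08 / 3.118e-19 = 3.554e19, i.e. 3.554e19/6.022e23 = 5.902e-5 mol.
Φ = 1.55e-7 mol / 5.902e-5 mol photons = 0.0026.

Φ = 0.0026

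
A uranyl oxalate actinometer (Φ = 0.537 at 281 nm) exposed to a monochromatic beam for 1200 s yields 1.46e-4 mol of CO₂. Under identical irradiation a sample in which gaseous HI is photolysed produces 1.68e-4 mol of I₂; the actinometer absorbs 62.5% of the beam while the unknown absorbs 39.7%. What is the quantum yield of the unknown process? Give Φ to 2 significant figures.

Φ = 0.97

Photons absorbed by the actinometer: 1.46e-4 / 0.537 = 2.719e-4 mol.
Incident flux: 2.719e-4 / 0.625 = 4.350e-4 einstein.
Absorbed by unknown: 0.397 × 4.350e-4 = 1.727e-4 mol.
Φ(unknown) = 1.68e-4 / 1.727e-4 = 0.97.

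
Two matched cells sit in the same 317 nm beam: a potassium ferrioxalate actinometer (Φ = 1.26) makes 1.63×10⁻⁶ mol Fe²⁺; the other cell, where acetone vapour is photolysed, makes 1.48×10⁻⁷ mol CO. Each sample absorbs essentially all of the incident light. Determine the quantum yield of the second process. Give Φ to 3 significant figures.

Φ = 0.114

Photons absorbed by the actinometer: 1.63×10⁻⁶ / 1.26 = 1.294×10⁻⁶ mol.
Φ(unknown) = 1.48×10⁻⁷ / 1.294×10⁻⁶ = 0.114.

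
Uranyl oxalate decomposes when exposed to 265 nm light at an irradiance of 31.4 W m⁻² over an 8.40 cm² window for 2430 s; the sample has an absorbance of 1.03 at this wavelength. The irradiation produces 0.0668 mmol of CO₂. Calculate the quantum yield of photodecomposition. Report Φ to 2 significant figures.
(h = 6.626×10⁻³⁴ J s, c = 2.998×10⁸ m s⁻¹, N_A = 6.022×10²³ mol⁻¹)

Product: 0.0668 mmol = 6.68×10⁻⁵ mol.
Photon energy at 265 nm: hc/λ = (6.626×10⁻³⁴)(2.998×10⁸)/(265×10⁻⁹) = 7.496×10⁻¹⁹ J.
Energy delivered: (31.4 W m⁻²)(8.40×10⁻⁴ m²)(2430 s) = 64.09 J.
Photons incident: 64.09 / 7.496×10⁻¹⁹ = 8.550×10¹⁹, i.e. 8.550×10¹⁹/6.022×10²³ = 1.420×10⁻⁴ mol.
Fraction absorbed: 1 − 10^(−1.03) = 0.9067.
Photons absorbed: 0.9067 × 1.420×10⁻⁴ = 1.288×10⁻⁴ mol.
Φ = 6.68×10⁻⁵ mol / 1.288×10⁻⁴ mol photons = 0.52.

Φ = 0.52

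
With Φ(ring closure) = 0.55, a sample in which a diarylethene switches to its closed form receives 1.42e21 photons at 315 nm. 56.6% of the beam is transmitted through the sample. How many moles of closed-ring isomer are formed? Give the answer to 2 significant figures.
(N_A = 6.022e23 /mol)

Moles of photons: 1.42e21 / 6.022e23 = 0.002358 mol.
Fraction absorbed: 1 − 56.6/100 = 0.4340.
Photons absorbed: 0.4340 × 0.002358 = 0.001023 mol.
Product: Φ × n_abs = 0.55 × 0.001023 = 5.627e-4 mol.

5.6e-4 mol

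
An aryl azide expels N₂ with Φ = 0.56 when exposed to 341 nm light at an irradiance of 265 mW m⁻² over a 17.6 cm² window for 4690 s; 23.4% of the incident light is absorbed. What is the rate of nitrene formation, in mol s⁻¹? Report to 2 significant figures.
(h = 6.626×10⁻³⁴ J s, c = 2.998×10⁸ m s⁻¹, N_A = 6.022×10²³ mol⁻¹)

Photon energy at 341 nm: hc/λ = (6.626×10⁻³⁴)(2.998×10⁸)/(341×10⁻⁹) = 5.825×10⁻¹⁹ J.
Energy delivered: (265 mW m⁻²)(17.6×10⁻⁴ m²)(4690 s) = 2.187 J.
Photons incident: 2.187 / 5.825×10⁻¹⁹ = 3.755×10¹⁸, i.e. 3.755×10¹⁸/6.022×10²³ = 6.235×10⁻⁶ mol.
Photons absorbed: 0.234 × 6.235×10⁻⁶ = 1.459×10⁻⁶ mol.
Product formed: 0.56 × 1.459×10⁻⁶ = 8.170×10⁻⁷ mol.
Rate: 8.170×10⁻⁷ / 4690 s = 1.7×10⁻¹⁰ mol s⁻¹.

1.7×10⁻¹⁰ mol s⁻¹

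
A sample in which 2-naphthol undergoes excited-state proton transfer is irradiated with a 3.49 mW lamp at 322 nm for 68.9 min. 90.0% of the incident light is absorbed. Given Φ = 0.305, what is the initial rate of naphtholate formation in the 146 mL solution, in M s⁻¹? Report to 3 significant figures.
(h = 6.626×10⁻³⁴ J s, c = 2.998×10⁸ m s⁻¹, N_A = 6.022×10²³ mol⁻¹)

Photon energy at 322 nm: hc/λ = (6.626×10⁻³⁴)(2.998×10⁸)/(322×10⁻⁹) = 6.169×10⁻¹⁹ J.
Energy delivered: (3.49 mW)(4134 s) = 14.43 J.
Photons incident: 14.43 / 6.169×10⁻¹⁹ = 2.339×10¹⁹, i.e. 2.339×10¹⁹/6.022×10²³ = 3.884×10⁻⁵ mol.
Photons absorbed: 0.900 × 3.884×10⁻⁵ = 3.496×10⁻⁵ mol.
Product formed: 0.305 × 3.496×10⁻⁵ = 1.066×10⁻⁵ mol.
Rate: 1.066×10⁻⁵ mol / (4134 s × 0.146 L) = 1.77×10⁻⁸ M s⁻¹.

1.77×10⁻⁸ M s⁻¹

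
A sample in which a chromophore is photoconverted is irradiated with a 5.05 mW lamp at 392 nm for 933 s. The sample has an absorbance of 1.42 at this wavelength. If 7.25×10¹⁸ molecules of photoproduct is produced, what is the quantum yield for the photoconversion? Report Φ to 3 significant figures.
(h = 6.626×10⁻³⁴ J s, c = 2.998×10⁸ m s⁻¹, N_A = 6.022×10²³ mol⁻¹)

Φ = 0.811

Product: 7.25×10¹⁸ / 6.022×10²³ = 1.204×10⁻⁵ mol.
Photon energy at 392 nm: hc/λ = (6.626×10⁻³⁴)(2.998×10⁸)/(392×10⁻⁹) = 5.068×10⁻¹⁹ J.
Energy delivered: (5.05 mW)(933 s) = 4.712 J.
Photons incident: 4.712 / 5.068×10⁻¹⁹ = 9.298×10¹⁸, i.e. 9.298×10¹⁸/6.022×10²³ = 1.544×10⁻⁵ mol.
Fraction absorbed: 1 − 10^(−1.42) = 0.9620.
Photons absorbed: 0.9620 × 1.544×10⁻⁵ = 1.485×10⁻⁵ mol.
Φ = 1.204×10⁻⁵ mol / 1.485×10⁻⁵ mol photons = 0.811.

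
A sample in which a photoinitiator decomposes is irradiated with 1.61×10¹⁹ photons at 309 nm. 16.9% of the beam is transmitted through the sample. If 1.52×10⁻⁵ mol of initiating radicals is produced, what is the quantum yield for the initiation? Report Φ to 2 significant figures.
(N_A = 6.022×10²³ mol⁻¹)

Φ = 0.68

Moles of photons: 1.61×10¹⁹ / 6.022×10²³ = 2.674×10⁻⁵ mol.
Fraction absorbed: 1 − 16.9/100 = 0.8310.
Photons absorbed: 0.8310 × 2.674×10⁻⁵ = 2.222×10⁻⁵ mol.
Φ = 1.52×10⁻⁵ mol / 2.222×10⁻⁵ mol photons = 0.68.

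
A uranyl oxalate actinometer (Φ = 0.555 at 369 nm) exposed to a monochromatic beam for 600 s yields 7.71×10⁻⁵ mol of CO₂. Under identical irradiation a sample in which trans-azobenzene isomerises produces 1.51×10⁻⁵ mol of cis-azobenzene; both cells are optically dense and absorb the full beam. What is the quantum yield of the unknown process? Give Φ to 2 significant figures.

Φ = 0.11

Photons absorbed by the actinometer: 7.71×10⁻⁵ / 0.555 = 1.389×10⁻⁴ mol.
Φ(unknown) = 1.51×10⁻⁵ / 1.389×10⁻⁴ = 0.11.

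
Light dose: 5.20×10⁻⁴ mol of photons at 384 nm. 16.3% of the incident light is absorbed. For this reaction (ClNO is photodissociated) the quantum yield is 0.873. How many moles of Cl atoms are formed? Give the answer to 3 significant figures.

7.40×10⁻⁵ mol

Photons absorbed: 0.163 × 5.20×10⁻⁴ = 8.476×10⁻⁵ mol.
Product: Φ × n_abs = 0.873 × 8.476×10⁻⁵ = 7.400×10⁻⁵ mol.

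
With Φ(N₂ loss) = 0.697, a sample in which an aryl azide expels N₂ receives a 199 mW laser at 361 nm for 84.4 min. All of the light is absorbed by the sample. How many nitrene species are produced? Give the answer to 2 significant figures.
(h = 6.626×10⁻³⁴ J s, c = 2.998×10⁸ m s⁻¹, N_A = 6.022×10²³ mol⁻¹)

1.3×10²¹ species

Photon energy at 361 nm: hc/λ = (6.626×10⁻³⁴)(2.998×10⁸)/(361×10⁻⁹) = 5.503×10⁻¹⁹ J.
Energy delivered: (199 mW)(5064 s) = 1008 J.
Photons incident: 1008 / 5.503×10⁻¹⁹ = 1.832×10²¹, i.e. 1.832×10²¹/6.022×10²³ = 0.003042 mol.
Product: Φ × n_abs = 0.697 × 0.003042 = 0.002120 mol.
As a count: 0.002120 × 6.022×10²³ = 1.3×10²¹.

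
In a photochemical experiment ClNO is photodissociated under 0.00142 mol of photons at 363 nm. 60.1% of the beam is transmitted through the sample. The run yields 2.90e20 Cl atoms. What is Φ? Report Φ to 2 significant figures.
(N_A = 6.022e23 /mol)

Φ = 0.85

Product: 2.90e20 / 6.022e23 = 4.816e-4 mol.
Fraction absorbed: 1 − 60.1/100 = 0.3990.
Photons absorbed: 0.3990 × 0.00142 = 5.666e-4 mol.
Φ = 4.816e-4 mol / 5.666e-4 mol photons = 0.85.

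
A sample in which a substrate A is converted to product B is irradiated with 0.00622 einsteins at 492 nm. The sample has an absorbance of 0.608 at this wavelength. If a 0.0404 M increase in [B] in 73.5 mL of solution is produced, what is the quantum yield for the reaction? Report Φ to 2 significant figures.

Product: (0.0404 M)(0.0735 L) = 0.002969 mol.
Fraction absorbed: 1 − 10^(−0.608) = 0.7534.
Photons absorbed: 0.7534 × 0.00622 = 0.004686 mol.
Φ = 0.002969 mol / 0.004686 mol photons = 0.63.

Φ = 0.63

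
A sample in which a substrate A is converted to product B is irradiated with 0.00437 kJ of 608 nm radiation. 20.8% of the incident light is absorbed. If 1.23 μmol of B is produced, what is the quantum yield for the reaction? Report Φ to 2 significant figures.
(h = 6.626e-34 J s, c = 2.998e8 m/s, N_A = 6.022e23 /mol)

Product: 1.23 μmol = 1.23e-6 mol.
Photon energy at 608 nm: hc/λ = (6.626e-34)(2.998e8)/(608e-9) = 3.267e-19 J.
Incident energy: 0.00437 kJ = 4.37 J.
Photons incident: 4.37 / 3.267e-19 = 1.338e19, i.e. 1.338e19/6.022e23 = 2.222e-5 mol.
Photons absorbed: 0.208 × 2.222e-5 = 4.622e-6 mol.
Φ = 1.23e-6 mol / 4.622e-6 mol photons = 0.27.

Φ = 0.27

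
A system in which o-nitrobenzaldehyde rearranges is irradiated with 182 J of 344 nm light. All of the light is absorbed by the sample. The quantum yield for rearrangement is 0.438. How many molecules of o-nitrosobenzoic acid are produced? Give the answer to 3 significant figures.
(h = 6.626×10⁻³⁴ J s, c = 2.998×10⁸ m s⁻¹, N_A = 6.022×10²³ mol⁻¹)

1.38×10²⁰ molecules

Photon energy at 344 nm: hc/λ = (6.626×10⁻³⁴)(2.998×10⁸)/(344×10⁻⁹) = 5.775×10⁻¹⁹ J.
Photons incident: 182 / 5.775×10⁻¹⁹ = 3.152×10²⁰, i.e. 3.152×10²⁰/6.022×10²³ = 5.234×10⁻⁴ mol.
Product: Φ × n_abs = 0.438 × 5.234×10⁻⁴ = 2.292×10⁻⁴ mol.
As a count: 2.292×10⁻⁴ × 6.022×10²³ = 1.38×10²⁰.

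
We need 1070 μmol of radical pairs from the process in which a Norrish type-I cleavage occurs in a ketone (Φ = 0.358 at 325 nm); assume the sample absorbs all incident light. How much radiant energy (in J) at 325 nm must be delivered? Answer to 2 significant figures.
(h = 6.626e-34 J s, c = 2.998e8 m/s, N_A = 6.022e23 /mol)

Product: 1070 μmol = 0.00107 mol.
Photons that must be absorbed: 0.00107 / 0.358 = 0.002989 mol.
Photon energy: hc/λ = 6.112e-19 J; per mole, 3.681e5 J mol⁻¹.
Energy required: 0.002989 × 3.681e5 = 1100 J.

1100 J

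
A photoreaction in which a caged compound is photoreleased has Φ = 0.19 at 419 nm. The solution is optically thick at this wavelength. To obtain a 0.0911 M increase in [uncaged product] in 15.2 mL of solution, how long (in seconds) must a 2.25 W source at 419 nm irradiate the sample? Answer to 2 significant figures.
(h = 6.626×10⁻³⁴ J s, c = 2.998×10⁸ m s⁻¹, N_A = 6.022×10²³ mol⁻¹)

Product: (0.0911 M)(0.0152 L) = 0.001385 mol.
Photons that must be absorbed: 0.001385 / 0.19 = 0.007289 mol.
Photon energy: hc/λ = 4.741×10⁻¹⁹ J; per mole, 2.855×10⁵ J mol⁻¹.
Energy required: 0.007289 × 2.855×10⁵ = 2081 J.
Time: 2081 J / 2.25 W = 920 s.

t ≈ 920 s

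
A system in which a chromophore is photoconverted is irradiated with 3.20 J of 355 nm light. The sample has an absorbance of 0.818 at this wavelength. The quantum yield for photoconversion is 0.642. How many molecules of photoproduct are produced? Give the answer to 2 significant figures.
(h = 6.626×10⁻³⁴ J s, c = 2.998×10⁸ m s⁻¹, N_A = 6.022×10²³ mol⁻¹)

Photon energy at 355 nm: hc/λ = (6.626×10⁻³⁴)(2.998×10⁸)/(355×10⁻⁹) = 5.596×10⁻¹⁹ J.
Photons incident: 3.20 / 5.596×10⁻¹⁹ = 5.718×10¹⁸, i.e. 5.718×10¹⁸/6.022×10²³ = 9.495×10⁻⁶ mol.
Fraction absorbed: 1 − 10^(−0.818) = 0.8479.
Photons absorbed: 0.8479 × 9.495×10⁻⁶ = 8.051×10⁻⁶ mol.
Product: Φ × n_abs = 0.642 × 8.051×10⁻⁶ = 5.169×10⁻⁶ mol.
As a count: 5.169×10⁻⁶ × 6.022×10²³ = 3.1×10¹⁸.

3.1×10¹⁸ molecules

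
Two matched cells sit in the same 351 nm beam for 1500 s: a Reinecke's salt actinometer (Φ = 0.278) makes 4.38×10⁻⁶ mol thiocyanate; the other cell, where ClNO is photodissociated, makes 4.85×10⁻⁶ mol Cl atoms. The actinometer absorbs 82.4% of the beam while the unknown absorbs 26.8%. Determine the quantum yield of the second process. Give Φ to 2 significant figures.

Φ = 0.95

Photons absorbed by the actinometer: 4.38×10⁻⁶ / 0.278 = 1.576×10⁻⁵ mol.
Incident flux: 1.576×10⁻⁵ / 0.824 = 1.913×10⁻⁵ einstein.
Absorbed by unknown: 0.268 × 1.913×10⁻⁵ = 5.127×10⁻⁶ mol.
Φ(unknown) = 4.85×10⁻⁶ / 5.127×10⁻⁶ = 0.95.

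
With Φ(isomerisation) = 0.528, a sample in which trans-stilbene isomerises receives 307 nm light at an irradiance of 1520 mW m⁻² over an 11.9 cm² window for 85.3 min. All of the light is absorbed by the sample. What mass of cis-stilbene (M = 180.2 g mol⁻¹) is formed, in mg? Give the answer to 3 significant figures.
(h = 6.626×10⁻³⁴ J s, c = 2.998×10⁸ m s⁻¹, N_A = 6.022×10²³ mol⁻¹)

2.26 mg

Photon energy at 307 nm: hc/λ = (6.626×10⁻³⁴)(2.998×10⁸)/(307×10⁻⁹) = 6.471×10⁻¹⁹ J.
Energy delivered: (1520 mW m⁻²)(11.9×10⁻⁴ m²)(5118 s) = 9.257 J.
Photons incident: 9.257 / 6.471×10⁻¹⁹ = 1.431×10¹⁹, i.e. 1.431×10¹⁹/6.022×10²³ = 2.376×10⁻⁵ mol.
Product: Φ × n_abs = 0.528 × 2.376×10⁻⁵ = 1.255×10⁻⁵ mol.
Mass: 1.255×10⁻⁵ × 180.2 = 0.002262 g = 2.26 mg.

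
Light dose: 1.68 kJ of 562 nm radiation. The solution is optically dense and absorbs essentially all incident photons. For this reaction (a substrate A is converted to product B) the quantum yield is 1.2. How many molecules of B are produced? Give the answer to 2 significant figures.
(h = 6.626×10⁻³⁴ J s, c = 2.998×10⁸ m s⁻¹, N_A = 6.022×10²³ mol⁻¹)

5.7×10²¹ molecules

Photon energy at 562 nm: hc/λ = (6.626×10⁻³⁴)(2.998×10⁸)/(562×10⁻⁹) = 3.535×10⁻¹⁹ J.
Incident energy: 1.68 kJ = 1680 J.
Photons incident: 1680 / 3.535×10⁻¹⁹ = 4.752×10²¹, i.e. 4.752×10²¹/6.022×10²³ = 0.007891 mol.
Product: Φ × n_abs = 1.2 × 0.007891 = 0.009469 mol.
As a count: 0.009469 × 6.022×10²³ = 5.7×10²¹.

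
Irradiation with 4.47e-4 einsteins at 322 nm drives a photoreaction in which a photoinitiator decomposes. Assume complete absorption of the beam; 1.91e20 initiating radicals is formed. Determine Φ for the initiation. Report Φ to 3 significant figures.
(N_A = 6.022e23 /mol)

Φ = 0.710

Product: 1.91e20 / 6.022e23 = 3.172e-4 mol.
Φ = 3.172e-4 mol / 4.47e-4 mol photons = 0.710.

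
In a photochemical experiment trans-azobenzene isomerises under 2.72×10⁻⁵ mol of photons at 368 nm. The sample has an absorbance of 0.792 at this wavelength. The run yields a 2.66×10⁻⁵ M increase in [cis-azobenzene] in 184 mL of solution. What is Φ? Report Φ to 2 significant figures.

Product: (2.66×10⁻⁵ M)(0.184 L) = 4.894×10⁻⁶ mol.
Fraction absorbed: 1 − 10^(−0.792) = 0.8386.
Photons absorbed: 0.8386 × 2.72×10⁻⁵ = 2.281×10⁻⁵ mol.
Φ = 4.894×10⁻⁶ mol / 2.281×10⁻⁵ mol photons = 0.21.

Φ = 0.21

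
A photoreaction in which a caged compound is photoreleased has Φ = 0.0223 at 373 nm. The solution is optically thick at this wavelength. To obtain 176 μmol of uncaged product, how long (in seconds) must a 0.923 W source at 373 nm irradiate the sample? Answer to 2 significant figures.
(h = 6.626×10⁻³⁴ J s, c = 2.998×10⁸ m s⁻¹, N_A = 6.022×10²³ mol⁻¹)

t ≈ 2700 s

Product: 176 μmol = 1.76×10⁻⁴ mol.
Photons that must be absorbed: 1.76×10⁻⁴ / 0.0223 = 0.007892 mol.
Photon energy: hc/λ = 5.326×10⁻¹⁹ J; per mole, 3.207×10⁵ J mol⁻¹.
Energy required: 0.007892 × 3.207×10⁵ = 2531 J.
Time: 2531 J / 0.923 W = 2700 s.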